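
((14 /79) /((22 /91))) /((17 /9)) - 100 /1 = -1471567 /14773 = -99.61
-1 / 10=-0.10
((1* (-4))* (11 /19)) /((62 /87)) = -1914 /589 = -3.25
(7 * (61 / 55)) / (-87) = -427 / 4785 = -0.09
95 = 95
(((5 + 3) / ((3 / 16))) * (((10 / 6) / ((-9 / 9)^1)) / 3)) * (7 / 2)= -2240 / 27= -82.96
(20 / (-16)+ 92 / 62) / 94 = 0.00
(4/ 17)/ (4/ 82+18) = 41/ 3145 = 0.01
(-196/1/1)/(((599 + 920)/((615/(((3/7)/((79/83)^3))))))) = -159.66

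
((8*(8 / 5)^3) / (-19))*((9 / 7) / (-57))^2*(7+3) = -73728 / 8402275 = -0.01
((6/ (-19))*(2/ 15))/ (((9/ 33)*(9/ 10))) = -88/ 513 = -0.17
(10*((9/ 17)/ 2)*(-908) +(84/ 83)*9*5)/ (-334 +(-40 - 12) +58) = 415890/ 57851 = 7.19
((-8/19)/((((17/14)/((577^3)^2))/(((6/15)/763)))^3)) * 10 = -51459385221103352384491929621646673563243789586400256/3022176801575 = -17027258363668671026034540000000000000000.00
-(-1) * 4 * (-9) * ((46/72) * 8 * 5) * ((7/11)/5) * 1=-1288/11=-117.09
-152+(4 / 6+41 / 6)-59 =-407 / 2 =-203.50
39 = 39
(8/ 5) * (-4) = -32/ 5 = -6.40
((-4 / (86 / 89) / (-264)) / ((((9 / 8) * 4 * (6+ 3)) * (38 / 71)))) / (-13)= -6319 / 113559732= -0.00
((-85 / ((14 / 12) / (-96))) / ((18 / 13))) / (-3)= -35360 / 21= -1683.81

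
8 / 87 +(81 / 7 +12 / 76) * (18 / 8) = 306434 / 11571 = 26.48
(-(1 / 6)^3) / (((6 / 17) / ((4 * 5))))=-85 / 324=-0.26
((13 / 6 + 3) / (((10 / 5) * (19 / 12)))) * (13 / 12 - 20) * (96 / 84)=-14074 / 399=-35.27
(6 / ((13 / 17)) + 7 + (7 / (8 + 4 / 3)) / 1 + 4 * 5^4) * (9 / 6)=392433 / 104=3773.39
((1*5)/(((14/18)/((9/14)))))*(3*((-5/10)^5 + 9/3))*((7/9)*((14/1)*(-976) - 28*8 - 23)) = -178408575/448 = -398233.43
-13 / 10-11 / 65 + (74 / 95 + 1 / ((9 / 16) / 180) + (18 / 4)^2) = 339.56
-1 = -1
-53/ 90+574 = 51607/ 90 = 573.41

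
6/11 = 0.55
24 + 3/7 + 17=290/7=41.43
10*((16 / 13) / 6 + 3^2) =3590 / 39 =92.05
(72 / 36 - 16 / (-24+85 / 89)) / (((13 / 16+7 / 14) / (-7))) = -14.37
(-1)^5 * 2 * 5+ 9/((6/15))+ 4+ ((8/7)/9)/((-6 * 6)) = 18707/1134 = 16.50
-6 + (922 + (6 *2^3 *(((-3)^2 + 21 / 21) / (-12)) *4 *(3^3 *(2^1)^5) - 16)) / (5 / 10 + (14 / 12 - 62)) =2270.25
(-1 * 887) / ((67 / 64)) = -847.28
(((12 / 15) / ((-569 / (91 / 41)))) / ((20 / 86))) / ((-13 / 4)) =2408 / 583225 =0.00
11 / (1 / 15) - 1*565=-400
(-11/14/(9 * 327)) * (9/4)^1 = -11/18312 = -0.00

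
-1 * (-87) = 87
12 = 12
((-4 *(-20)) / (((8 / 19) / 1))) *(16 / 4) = 760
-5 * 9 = -45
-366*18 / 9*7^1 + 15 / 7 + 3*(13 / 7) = -5116.29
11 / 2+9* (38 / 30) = 169 / 10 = 16.90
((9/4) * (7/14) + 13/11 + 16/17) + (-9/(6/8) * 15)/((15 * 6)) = 1867/1496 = 1.25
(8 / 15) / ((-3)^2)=8 / 135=0.06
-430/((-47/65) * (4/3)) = 41925/94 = 446.01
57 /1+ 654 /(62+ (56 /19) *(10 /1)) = 64.15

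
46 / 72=0.64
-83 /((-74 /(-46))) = -1909 /37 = -51.59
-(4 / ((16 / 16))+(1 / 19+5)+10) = -362 / 19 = -19.05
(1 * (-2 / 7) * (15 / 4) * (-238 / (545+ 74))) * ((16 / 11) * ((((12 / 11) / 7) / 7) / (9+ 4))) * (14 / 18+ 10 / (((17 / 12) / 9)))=3148480 / 47710663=0.07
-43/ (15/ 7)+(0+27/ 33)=-3176/ 165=-19.25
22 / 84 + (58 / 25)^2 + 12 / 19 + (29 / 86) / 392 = 7538306701 / 1200990000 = 6.28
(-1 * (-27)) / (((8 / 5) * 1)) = 135 / 8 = 16.88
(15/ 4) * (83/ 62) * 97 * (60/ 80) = 362295/ 992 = 365.22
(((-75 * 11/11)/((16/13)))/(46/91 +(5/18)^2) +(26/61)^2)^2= 712641802867209220681/65378519550679696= 10900.24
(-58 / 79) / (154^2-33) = -58 / 1870957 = -0.00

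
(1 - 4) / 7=-3 / 7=-0.43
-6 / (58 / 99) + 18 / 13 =-3339 / 377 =-8.86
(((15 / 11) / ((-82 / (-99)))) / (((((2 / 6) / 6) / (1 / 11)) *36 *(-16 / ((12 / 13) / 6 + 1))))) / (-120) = 135 / 3001856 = 0.00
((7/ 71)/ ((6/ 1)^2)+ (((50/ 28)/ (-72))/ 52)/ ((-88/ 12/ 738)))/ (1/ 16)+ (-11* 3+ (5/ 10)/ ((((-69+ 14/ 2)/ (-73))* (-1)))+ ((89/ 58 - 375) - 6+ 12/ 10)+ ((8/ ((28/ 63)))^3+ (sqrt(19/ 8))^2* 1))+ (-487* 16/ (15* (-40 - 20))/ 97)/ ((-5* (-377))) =100835010553665781/ 18592813239000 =5423.33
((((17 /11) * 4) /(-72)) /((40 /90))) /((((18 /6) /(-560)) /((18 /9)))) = 2380 /33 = 72.12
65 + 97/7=552/7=78.86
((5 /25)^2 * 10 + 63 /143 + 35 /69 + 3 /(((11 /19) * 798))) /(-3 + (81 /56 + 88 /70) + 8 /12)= 3741604 /1022879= 3.66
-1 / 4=-0.25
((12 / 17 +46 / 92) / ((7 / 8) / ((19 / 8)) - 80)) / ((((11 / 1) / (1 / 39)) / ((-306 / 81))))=779 / 5841693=0.00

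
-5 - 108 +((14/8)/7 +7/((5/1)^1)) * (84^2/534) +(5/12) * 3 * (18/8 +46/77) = -48046931/548240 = -87.64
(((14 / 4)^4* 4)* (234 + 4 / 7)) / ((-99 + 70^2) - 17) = 29.43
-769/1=-769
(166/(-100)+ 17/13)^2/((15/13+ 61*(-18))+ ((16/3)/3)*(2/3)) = -1415907/12498752500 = -0.00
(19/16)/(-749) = -19/11984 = -0.00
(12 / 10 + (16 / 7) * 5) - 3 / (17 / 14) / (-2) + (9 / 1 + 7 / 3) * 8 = 186587 / 1785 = 104.53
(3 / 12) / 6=1 / 24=0.04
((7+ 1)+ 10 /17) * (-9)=-1314 /17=-77.29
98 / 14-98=-91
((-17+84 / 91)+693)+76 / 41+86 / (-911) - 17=321288459 / 485563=661.68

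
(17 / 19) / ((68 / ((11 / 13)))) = 0.01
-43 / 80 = -0.54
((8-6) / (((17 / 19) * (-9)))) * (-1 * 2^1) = 76 / 153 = 0.50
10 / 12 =5 / 6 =0.83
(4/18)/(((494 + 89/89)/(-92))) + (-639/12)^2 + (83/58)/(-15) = 5861165371/2067120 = 2835.43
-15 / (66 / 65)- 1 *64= -1733 / 22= -78.77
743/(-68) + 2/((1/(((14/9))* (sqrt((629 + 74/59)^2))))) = 1949.86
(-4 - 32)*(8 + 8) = -576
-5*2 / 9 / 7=-10 / 63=-0.16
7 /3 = 2.33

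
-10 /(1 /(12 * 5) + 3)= -600 /181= -3.31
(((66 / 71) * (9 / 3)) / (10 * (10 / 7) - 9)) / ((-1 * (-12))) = 231 / 5254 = 0.04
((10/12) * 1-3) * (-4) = 26/3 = 8.67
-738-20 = -758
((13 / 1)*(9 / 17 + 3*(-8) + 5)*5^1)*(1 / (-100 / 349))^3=86759948509 / 1700000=51035.26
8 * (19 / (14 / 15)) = 1140 / 7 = 162.86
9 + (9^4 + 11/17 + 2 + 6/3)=111769/17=6574.65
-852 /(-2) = 426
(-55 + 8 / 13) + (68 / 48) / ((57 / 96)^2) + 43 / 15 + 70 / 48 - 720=-431403733 / 563160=-766.04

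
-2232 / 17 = -131.29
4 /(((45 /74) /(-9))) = -296 /5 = -59.20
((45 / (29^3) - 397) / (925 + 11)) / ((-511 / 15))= 0.01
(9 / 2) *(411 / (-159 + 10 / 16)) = -14796 / 1267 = -11.68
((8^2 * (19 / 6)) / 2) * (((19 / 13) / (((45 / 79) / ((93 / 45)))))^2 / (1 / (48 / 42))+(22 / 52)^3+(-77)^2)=12698245611929726 / 21021170625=604069.39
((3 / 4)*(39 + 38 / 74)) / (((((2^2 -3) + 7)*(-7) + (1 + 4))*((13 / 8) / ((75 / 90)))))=-430 / 1443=-0.30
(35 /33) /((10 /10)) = 35 /33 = 1.06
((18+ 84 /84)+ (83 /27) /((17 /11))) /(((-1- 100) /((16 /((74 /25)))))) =-1926800 /1715283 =-1.12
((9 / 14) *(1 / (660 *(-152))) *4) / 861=-1 / 33590480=-0.00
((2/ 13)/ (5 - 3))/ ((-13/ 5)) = -5/ 169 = -0.03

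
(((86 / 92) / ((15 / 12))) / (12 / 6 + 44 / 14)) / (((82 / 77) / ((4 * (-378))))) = -206.45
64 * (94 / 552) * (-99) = -24816 / 23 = -1078.96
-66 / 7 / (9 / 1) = -22 / 21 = -1.05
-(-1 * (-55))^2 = -3025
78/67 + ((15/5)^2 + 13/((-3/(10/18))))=14032/1809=7.76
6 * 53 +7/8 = 2551/8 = 318.88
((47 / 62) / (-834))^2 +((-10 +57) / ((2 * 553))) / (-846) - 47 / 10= -3860739771783 / 821425359440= -4.70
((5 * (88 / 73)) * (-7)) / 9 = -4.69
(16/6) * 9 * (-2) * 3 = -144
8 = 8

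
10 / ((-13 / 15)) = -150 / 13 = -11.54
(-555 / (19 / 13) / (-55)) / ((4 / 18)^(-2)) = 0.34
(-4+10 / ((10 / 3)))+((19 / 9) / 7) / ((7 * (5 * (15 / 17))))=-32752 / 33075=-0.99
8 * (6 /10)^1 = 24 /5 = 4.80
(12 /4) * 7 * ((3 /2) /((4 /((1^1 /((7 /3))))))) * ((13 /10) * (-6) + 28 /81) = -25.16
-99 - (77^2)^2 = -35153140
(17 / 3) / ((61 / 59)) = 1003 / 183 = 5.48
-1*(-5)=5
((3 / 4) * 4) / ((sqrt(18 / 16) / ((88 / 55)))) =4.53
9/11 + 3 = 42/11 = 3.82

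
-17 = -17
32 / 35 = 0.91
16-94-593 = -671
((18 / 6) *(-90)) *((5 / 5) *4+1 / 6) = -1125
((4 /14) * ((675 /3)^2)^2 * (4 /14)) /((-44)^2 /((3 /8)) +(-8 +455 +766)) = 30754687500 /937223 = 32814.70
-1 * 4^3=-64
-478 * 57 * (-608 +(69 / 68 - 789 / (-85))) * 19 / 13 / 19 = 2768452437 / 2210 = 1252693.41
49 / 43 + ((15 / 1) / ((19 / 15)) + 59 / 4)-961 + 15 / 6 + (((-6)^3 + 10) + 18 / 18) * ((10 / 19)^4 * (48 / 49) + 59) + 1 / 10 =-71618037843311 / 5491726940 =-13041.08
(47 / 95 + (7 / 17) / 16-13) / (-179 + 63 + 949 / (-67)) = 21605557 / 225350640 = 0.10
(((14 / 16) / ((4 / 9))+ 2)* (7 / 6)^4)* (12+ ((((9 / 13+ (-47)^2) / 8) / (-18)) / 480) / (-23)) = 37815717973061 / 428548423680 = 88.24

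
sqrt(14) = 3.74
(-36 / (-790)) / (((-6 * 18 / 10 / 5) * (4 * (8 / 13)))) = -65 / 7584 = -0.01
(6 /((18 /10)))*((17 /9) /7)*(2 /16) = 0.11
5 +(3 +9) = 17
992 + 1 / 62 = 992.02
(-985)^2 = 970225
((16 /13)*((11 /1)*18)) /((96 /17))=561 /13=43.15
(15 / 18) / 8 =5 / 48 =0.10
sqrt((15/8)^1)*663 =907.85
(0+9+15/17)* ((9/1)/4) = 378/17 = 22.24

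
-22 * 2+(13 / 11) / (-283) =-136985 / 3113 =-44.00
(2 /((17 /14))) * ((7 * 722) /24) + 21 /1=18760 /51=367.84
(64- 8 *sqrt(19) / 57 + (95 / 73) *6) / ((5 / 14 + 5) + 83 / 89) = 6531532 / 572101- 9968 *sqrt(19) / 446709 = 11.32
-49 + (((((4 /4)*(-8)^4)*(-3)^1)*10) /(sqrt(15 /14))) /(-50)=2325.27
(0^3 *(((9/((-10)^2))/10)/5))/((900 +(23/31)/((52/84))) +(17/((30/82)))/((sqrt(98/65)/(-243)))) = 0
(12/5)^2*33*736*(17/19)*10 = 118914048/95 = 1251726.82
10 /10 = 1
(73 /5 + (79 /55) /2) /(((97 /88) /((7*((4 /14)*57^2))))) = 90302.10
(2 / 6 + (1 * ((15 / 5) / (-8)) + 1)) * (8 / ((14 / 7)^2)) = 23 / 12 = 1.92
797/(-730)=-797/730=-1.09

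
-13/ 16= -0.81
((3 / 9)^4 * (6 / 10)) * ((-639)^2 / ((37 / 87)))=1315701 / 185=7111.90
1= 1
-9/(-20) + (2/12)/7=199/420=0.47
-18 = -18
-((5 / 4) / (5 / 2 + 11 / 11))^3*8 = -125 / 343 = -0.36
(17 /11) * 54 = 918 /11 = 83.45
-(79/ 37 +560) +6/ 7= -145371/ 259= -561.28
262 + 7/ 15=3937/ 15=262.47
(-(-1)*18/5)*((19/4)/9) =19/10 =1.90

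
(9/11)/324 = 1/396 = 0.00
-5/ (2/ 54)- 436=-571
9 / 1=9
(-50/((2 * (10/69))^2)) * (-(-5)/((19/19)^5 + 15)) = -185.98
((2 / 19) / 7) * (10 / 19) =20 / 2527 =0.01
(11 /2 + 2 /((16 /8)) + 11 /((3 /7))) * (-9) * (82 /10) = -23739 /10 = -2373.90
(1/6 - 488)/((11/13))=-38051/66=-576.53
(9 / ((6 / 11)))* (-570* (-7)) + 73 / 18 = 1185103 / 18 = 65839.06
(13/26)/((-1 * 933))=-1/1866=-0.00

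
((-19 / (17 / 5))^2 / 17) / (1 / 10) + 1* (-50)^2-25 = 12249925 / 4913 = 2493.37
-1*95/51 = -95/51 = -1.86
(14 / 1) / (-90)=-7 / 45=-0.16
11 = 11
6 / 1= 6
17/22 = 0.77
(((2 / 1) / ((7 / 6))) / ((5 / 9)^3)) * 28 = 34992 / 125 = 279.94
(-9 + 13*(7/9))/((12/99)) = 55/6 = 9.17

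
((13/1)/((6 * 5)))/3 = 13/90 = 0.14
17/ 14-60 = -823/ 14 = -58.79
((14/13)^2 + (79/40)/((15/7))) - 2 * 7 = -1208543/101400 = -11.92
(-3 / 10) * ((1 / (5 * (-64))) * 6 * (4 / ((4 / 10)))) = 9 / 160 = 0.06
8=8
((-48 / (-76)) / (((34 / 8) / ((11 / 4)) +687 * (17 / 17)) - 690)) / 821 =-33 / 62396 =-0.00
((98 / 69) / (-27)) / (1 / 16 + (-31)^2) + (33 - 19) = 401061346 / 28647351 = 14.00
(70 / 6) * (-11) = -128.33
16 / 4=4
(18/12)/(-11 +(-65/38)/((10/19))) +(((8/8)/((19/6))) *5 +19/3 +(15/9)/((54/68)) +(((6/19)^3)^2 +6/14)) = 275695507820/26675014527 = 10.34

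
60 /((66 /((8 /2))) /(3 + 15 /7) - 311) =-1440 /7387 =-0.19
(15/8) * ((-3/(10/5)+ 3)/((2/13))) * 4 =585/8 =73.12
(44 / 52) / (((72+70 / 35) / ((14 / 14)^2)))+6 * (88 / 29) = 508255 / 27898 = 18.22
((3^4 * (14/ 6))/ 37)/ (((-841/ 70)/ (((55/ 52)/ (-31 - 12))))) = 363825/ 34788806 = 0.01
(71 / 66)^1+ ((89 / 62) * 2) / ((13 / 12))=99101 / 26598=3.73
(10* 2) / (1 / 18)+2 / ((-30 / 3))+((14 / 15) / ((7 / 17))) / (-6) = 16174 / 45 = 359.42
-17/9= -1.89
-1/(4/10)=-5/2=-2.50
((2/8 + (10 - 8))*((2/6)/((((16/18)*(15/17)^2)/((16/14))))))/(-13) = -867/9100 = -0.10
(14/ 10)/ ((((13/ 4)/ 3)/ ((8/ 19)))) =0.54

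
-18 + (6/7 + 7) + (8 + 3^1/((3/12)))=69/7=9.86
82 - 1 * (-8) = 90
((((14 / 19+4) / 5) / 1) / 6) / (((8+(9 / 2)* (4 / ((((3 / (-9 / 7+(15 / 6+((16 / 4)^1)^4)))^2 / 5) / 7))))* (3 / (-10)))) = -140 / 1231886223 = -0.00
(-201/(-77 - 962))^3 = 8120601/1121622319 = 0.01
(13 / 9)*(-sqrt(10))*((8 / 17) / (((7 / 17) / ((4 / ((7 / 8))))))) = -3328*sqrt(10) / 441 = -23.86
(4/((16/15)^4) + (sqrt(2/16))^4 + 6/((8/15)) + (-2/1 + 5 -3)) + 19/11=2898507/180224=16.08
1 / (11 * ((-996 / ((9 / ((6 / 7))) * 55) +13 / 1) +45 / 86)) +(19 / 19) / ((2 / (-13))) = -5072443 / 781302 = -6.49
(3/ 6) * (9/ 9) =1/ 2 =0.50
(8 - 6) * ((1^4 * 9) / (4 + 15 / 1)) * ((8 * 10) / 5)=288 / 19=15.16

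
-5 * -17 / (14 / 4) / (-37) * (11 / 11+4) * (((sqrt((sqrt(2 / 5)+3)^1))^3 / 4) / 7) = -17 * sqrt(5) * (sqrt(10)+15)^(3 / 2) / 3626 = -0.81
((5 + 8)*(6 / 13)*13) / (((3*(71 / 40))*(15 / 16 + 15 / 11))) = 36608 / 5751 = 6.37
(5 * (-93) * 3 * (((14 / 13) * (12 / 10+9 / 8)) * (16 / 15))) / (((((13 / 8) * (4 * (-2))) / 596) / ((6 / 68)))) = 216501768 / 14365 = 15071.48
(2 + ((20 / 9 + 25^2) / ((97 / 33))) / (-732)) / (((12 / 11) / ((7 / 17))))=28022533 / 43454448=0.64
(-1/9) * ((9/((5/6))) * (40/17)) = -48/17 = -2.82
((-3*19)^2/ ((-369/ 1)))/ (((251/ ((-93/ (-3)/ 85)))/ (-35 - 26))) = 682651/ 874735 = 0.78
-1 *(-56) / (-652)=-14 / 163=-0.09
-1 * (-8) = 8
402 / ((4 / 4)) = 402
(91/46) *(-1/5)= -91/230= -0.40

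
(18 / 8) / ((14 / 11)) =99 / 56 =1.77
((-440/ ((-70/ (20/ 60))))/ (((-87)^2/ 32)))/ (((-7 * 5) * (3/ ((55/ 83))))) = -15488/ 277048107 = -0.00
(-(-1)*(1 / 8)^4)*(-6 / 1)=-3 / 2048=-0.00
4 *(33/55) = 12/5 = 2.40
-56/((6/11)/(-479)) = 147532/3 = 49177.33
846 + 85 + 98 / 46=21462 / 23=933.13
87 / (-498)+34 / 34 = 137 / 166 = 0.83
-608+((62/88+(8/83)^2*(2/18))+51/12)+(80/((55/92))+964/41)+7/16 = -445.28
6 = 6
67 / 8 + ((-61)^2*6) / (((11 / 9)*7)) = 1612631 / 616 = 2617.91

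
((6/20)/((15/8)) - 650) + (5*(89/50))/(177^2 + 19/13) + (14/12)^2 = -118855233823/183283200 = -648.48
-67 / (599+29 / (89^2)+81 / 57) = -10083433 / 90363319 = -0.11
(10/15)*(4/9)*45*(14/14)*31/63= 1240/189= 6.56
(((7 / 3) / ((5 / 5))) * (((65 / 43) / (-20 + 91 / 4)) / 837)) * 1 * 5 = 0.01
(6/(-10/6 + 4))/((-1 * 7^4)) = -18/16807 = -0.00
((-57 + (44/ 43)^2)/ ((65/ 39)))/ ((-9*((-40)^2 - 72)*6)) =103457/ 254274480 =0.00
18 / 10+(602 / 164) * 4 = 3379 / 205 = 16.48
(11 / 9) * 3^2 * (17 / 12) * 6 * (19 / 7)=3553 / 14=253.79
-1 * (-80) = 80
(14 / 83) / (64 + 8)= 7 / 2988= 0.00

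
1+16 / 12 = 7 / 3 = 2.33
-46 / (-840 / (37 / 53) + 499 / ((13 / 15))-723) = 11063 / 324789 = 0.03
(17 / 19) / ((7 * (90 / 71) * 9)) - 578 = -62266733 / 107730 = -577.99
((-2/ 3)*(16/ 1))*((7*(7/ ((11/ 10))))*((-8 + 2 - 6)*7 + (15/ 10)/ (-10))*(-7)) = -279888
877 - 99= 778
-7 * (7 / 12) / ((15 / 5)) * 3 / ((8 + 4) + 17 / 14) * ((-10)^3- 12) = 173558 / 555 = 312.72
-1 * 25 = -25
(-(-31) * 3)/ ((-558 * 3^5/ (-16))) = 0.01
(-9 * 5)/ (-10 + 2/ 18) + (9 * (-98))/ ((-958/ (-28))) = -904977/ 42631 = -21.23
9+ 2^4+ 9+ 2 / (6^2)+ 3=667 / 18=37.06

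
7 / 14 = 1 / 2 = 0.50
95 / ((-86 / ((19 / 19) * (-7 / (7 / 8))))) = 380 / 43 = 8.84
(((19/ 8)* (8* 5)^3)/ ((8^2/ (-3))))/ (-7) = 7125/ 7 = 1017.86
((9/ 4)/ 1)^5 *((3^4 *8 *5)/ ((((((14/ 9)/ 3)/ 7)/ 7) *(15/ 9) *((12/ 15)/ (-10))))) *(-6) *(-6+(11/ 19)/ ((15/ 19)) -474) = -97480806339735/ 256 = -380784399764.59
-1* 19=-19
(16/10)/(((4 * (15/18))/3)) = 36/25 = 1.44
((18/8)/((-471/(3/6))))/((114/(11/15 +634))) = -9521/715920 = -0.01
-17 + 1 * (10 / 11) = -177 / 11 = -16.09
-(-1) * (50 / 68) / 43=25 / 1462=0.02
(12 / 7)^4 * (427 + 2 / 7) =62021376 / 16807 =3690.21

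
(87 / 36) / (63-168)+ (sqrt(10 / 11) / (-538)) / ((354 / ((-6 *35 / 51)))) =-29 / 1260+ 35 *sqrt(110) / 17807262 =-0.02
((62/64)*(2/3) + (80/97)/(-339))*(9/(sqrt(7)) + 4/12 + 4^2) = 1015533*sqrt(7)/1227632 + 5529013/526128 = 12.70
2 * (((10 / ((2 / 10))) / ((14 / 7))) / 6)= 25 / 3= 8.33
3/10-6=-57/10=-5.70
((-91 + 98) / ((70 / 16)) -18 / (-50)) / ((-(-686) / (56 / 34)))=2 / 425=0.00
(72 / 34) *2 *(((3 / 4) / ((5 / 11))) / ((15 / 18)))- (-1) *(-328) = -135836 / 425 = -319.61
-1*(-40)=40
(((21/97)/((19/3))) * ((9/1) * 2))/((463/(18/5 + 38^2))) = 8207892/4266545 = 1.92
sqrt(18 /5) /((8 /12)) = 9 * sqrt(10) /10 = 2.85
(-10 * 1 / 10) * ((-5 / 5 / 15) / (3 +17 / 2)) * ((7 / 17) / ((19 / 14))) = 196 / 111435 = 0.00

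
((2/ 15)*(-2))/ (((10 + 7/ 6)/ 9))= -72/ 335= -0.21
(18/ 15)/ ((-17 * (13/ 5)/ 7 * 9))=-14/ 663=-0.02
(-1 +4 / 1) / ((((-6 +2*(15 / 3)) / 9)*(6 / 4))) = 9 / 2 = 4.50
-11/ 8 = -1.38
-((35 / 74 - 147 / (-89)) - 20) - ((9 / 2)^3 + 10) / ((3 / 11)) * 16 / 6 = -57549271 / 59274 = -970.90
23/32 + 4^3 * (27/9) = 6167/32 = 192.72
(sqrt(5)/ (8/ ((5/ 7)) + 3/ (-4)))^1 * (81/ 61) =1620 * sqrt(5)/ 12749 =0.28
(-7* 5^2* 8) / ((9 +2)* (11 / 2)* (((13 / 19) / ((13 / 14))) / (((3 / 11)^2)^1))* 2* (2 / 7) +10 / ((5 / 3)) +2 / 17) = -1017450 / 253343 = -4.02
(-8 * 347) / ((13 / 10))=-27760 / 13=-2135.38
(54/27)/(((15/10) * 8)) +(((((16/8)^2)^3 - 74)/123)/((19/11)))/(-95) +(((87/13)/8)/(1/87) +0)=336858247/4617912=72.95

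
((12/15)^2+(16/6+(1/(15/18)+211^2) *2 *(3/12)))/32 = 3339661/4800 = 695.76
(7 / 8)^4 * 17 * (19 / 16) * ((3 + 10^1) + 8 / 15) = 157431169 / 983040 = 160.15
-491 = -491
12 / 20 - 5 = -22 / 5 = -4.40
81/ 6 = 13.50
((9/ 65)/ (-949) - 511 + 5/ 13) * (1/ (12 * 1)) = -31497319/ 740220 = -42.55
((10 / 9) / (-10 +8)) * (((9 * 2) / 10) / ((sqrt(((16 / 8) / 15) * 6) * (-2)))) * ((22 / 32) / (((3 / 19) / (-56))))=-136.31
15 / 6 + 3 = 11 / 2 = 5.50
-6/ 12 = -1/ 2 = -0.50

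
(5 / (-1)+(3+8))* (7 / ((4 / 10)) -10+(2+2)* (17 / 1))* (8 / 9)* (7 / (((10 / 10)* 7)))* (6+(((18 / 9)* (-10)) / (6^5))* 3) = 2412.89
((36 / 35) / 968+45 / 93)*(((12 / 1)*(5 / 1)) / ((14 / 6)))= 2291922 / 183799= 12.47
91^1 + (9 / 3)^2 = 100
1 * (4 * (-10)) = -40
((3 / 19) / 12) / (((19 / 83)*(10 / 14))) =581 / 7220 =0.08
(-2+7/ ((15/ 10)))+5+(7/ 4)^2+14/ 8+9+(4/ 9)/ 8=3101/ 144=21.53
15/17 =0.88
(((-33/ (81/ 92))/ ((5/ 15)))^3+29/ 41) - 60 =-42495555047/ 29889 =-1421779.08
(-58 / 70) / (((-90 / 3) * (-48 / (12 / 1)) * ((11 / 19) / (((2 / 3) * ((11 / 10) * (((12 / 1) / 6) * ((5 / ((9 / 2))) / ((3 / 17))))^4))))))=-7363211360 / 33480783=-219.92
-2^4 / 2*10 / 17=-80 / 17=-4.71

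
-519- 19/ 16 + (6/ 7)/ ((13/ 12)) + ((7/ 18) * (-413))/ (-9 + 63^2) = -210582296/ 405405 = -519.44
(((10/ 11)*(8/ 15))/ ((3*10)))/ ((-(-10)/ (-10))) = -8/ 495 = -0.02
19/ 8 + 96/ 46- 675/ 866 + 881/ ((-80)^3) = 18768378121/ 5099008000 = 3.68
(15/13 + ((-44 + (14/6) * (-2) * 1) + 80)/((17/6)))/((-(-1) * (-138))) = -2699/30498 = -0.09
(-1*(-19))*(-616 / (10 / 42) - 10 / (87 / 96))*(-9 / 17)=64423224 / 2465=26135.18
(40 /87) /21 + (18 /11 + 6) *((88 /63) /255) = 9896 /155295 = 0.06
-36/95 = -0.38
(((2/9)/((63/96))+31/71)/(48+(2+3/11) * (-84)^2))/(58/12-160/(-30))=0.00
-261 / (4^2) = -261 / 16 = -16.31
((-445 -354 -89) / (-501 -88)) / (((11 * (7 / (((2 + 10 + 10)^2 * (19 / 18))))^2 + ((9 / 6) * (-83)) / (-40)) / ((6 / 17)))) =3593061120 / 21031101251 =0.17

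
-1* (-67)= 67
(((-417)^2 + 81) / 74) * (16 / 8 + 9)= 956835 / 37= 25860.41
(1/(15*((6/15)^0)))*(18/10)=0.12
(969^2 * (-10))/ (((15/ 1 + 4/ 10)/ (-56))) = 375584400/ 11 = 34144036.36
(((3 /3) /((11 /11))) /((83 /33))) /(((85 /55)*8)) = 363 /11288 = 0.03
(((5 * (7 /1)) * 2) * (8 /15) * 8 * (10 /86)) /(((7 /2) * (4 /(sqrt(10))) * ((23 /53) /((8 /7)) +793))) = 135680 * sqrt(10) /43394697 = 0.01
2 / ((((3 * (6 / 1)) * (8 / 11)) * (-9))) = -11 / 648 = -0.02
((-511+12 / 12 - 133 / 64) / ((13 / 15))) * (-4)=37815 / 16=2363.44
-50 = -50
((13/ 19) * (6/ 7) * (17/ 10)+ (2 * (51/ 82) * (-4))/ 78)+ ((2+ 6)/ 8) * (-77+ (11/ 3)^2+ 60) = -8365319/ 3190005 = -2.62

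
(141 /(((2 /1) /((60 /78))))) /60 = 47 /52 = 0.90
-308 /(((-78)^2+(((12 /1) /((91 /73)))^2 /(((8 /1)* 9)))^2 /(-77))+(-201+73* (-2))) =-1626323775076 /30292806853825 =-0.05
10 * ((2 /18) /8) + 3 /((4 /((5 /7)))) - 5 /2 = -115 /63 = -1.83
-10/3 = -3.33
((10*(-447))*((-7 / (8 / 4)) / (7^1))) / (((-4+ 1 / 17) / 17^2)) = -10980555 / 67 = -163888.88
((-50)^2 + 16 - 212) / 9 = 256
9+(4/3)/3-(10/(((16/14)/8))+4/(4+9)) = -7121/117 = -60.86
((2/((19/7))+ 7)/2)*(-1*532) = -2058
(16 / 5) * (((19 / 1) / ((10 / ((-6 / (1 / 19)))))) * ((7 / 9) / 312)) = -5054 / 2925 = -1.73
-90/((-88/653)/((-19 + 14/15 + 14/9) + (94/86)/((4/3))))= -7209773/688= -10479.32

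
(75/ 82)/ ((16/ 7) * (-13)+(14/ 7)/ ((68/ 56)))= -1785/ 54776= -0.03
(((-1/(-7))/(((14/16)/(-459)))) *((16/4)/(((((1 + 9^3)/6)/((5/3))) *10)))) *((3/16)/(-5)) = 1377/89425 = 0.02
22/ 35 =0.63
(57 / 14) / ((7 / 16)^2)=7296 / 343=21.27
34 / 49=0.69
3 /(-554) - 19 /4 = -4.76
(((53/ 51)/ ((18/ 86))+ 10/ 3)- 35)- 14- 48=-40714/ 459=-88.70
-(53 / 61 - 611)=37218 / 61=610.13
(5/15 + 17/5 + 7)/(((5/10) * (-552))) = -7/180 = -0.04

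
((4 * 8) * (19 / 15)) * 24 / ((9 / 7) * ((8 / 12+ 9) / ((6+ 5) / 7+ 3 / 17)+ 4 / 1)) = 79.39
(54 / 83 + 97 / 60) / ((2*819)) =1613 / 1165320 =0.00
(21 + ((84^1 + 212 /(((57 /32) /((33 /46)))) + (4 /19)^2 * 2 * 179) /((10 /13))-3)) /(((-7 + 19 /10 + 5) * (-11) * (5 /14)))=300862128 /456665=658.82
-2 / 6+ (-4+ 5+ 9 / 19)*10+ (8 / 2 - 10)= 479 / 57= 8.40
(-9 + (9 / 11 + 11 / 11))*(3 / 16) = -1.35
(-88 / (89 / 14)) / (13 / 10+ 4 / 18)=-110880 / 12193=-9.09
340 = 340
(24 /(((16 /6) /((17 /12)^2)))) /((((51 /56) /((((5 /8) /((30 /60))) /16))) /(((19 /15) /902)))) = 2261 /1039104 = 0.00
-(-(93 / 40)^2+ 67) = -98551 / 1600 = -61.59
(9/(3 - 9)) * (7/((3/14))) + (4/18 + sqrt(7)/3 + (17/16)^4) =-28018615/589824 + sqrt(7)/3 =-46.62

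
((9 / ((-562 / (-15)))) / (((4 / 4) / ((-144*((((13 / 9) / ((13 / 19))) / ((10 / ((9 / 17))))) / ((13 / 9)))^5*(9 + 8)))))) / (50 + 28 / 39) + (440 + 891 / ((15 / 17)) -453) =3304073698800731314621 / 3314680783897145000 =996.80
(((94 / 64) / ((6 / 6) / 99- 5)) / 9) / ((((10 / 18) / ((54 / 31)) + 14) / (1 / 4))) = -125631 / 220015744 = -0.00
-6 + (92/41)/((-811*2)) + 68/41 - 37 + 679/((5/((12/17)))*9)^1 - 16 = -395900569/8479005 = -46.69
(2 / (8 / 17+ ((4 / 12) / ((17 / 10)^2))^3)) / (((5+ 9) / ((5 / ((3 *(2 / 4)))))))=1086190605 / 1076911892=1.01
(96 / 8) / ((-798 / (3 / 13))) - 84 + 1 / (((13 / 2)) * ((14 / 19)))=-83.79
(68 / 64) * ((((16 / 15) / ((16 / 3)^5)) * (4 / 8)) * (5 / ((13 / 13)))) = 1377 / 2097152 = 0.00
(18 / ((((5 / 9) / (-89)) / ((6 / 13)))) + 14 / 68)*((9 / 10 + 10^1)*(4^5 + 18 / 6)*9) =-227910376683 / 1700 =-134064927.46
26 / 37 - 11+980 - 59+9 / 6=67503 / 74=912.20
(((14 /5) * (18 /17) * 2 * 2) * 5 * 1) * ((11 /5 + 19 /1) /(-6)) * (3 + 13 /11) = -819168 /935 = -876.12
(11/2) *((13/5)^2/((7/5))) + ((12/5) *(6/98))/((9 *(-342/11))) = 2225179/83790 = 26.56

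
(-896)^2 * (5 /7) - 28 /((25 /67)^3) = 8951578636 /15625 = 572901.03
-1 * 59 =-59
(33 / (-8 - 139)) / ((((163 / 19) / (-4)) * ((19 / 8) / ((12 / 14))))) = 2112 / 55909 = 0.04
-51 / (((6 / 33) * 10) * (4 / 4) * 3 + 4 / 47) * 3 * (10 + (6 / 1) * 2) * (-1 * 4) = 870111 / 358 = 2430.48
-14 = -14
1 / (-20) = -1 / 20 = -0.05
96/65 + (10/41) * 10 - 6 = -5554/2665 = -2.08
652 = 652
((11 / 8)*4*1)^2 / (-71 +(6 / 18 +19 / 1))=-0.59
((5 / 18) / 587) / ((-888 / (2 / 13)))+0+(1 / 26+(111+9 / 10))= 34133927879 / 304934760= 111.94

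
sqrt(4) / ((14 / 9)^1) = 9 / 7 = 1.29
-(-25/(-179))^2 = -625/32041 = -0.02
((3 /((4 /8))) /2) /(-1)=-3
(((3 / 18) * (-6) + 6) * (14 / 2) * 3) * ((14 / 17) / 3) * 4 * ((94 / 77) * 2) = 52640 / 187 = 281.50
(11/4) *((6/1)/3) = 11/2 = 5.50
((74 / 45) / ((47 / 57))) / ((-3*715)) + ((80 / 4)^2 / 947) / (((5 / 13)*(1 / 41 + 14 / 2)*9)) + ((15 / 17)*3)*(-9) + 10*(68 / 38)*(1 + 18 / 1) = 138560661945383 / 438215584950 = 316.19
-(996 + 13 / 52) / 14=-3985 / 56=-71.16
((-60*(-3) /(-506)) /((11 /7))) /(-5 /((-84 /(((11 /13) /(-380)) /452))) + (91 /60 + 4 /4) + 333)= -118164009600 /175134607831271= -0.00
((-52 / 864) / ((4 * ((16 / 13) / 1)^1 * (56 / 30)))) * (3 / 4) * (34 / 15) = -2873 / 258048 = -0.01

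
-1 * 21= -21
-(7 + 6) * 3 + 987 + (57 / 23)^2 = 504741 / 529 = 954.14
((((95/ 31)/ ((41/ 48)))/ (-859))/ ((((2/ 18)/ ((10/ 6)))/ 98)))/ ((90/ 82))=-148960/ 26629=-5.59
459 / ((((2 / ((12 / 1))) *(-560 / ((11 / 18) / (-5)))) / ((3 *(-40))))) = -5049 / 70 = -72.13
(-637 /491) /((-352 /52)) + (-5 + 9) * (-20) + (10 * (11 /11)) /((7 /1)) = -23706433 /302456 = -78.38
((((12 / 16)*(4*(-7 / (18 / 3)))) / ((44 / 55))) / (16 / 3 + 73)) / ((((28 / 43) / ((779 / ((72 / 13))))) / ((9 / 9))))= -435461 / 36096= -12.06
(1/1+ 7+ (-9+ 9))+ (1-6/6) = 8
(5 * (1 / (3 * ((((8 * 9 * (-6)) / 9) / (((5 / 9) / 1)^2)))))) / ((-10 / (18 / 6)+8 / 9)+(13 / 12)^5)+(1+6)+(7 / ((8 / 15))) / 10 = 94676237 / 11374224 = 8.32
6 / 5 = 1.20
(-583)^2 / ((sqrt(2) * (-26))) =-339889 * sqrt(2) / 52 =-9243.76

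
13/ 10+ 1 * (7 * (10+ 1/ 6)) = 1087/ 15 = 72.47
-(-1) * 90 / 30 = 3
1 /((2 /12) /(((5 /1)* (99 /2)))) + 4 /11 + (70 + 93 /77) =10896 /7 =1556.57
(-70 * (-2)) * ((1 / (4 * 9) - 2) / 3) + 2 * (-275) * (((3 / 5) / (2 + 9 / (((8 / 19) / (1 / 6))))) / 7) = -1690715 / 16821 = -100.51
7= 7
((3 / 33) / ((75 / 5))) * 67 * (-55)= -67 / 3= -22.33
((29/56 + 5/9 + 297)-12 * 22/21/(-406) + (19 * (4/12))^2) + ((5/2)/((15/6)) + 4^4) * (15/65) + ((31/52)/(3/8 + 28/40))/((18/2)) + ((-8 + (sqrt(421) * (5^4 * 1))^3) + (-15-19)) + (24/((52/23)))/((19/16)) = 30470167447/83588904 + 102783203125 * sqrt(421) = 2108935006852.71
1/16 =0.06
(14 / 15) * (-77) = -1078 / 15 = -71.87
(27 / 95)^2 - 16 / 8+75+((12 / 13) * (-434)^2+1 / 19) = 173940.21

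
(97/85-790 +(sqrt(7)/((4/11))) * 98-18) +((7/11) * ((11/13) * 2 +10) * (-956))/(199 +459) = -467122103/571285 +539 * sqrt(7)/2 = -104.64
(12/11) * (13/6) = 26/11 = 2.36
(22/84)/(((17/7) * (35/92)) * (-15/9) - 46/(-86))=-0.26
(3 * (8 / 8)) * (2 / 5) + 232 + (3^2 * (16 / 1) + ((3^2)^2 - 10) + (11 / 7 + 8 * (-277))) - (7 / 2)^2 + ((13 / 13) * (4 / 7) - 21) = -251847 / 140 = -1798.91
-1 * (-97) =97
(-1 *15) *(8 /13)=-120 /13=-9.23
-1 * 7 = -7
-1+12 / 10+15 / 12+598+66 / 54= 108121 / 180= 600.67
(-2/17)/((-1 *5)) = 2/85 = 0.02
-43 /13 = -3.31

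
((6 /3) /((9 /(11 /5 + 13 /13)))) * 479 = 15328 /45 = 340.62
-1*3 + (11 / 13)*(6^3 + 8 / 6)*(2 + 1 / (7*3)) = 305939 / 819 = 373.55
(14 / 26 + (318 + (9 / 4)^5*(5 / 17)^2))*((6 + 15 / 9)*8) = 28627223723 / 1442688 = 19842.98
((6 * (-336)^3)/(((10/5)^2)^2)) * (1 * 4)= -56899584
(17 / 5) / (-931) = -17 / 4655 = -0.00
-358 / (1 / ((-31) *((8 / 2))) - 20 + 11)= 39.74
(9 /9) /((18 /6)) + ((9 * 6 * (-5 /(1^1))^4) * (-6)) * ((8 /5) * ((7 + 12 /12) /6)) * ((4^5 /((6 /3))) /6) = -110591999 /3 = -36863999.67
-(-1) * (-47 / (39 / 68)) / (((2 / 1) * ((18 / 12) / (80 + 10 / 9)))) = -2333080 / 1053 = -2215.65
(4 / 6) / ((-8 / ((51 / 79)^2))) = -867 / 24964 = -0.03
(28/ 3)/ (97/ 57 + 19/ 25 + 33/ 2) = 26600/ 54041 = 0.49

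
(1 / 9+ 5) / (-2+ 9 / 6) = -92 / 9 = -10.22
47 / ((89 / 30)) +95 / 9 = 21145 / 801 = 26.40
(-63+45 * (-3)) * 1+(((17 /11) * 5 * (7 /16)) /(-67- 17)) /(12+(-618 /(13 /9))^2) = -198.00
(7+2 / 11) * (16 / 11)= 1264 / 121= 10.45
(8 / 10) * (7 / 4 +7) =7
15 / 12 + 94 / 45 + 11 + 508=94021 / 180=522.34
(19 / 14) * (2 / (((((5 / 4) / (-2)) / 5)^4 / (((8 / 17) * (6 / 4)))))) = 933888 / 119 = 7847.80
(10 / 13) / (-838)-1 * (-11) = 59912 / 5447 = 11.00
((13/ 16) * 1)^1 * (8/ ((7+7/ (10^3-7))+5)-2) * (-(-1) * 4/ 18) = -103363/ 429228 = -0.24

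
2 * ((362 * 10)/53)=7240/53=136.60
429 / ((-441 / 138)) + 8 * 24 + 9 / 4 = 11761 / 196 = 60.01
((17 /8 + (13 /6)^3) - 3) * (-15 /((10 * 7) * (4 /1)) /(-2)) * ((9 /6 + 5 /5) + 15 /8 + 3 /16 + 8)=16817 /5376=3.13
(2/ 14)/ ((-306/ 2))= -1/ 1071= -0.00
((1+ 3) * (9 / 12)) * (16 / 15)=16 / 5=3.20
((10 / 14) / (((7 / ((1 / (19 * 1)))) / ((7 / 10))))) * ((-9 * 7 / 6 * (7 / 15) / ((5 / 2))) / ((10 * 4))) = -7 / 38000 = -0.00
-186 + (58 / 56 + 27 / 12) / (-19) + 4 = -182.17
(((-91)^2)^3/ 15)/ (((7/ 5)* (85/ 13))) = 1054614325219/ 255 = 4135742451.84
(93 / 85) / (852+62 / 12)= 558 / 437155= 0.00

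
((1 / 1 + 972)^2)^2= 896295799441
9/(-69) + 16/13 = 329/299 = 1.10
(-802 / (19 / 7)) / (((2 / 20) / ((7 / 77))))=-56140 / 209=-268.61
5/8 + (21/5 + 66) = 70.82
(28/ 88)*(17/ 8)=119/ 176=0.68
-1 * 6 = -6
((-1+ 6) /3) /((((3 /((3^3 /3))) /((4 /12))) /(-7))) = -35 /3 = -11.67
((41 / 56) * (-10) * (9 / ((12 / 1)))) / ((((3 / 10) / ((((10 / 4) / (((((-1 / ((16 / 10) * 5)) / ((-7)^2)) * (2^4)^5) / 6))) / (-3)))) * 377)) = -35875 / 395313152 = -0.00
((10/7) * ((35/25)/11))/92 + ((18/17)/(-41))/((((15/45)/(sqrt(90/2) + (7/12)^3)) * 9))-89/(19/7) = -31639549393/964937952-18 * sqrt(5)/697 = -32.85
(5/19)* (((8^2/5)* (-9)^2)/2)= 2592/19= 136.42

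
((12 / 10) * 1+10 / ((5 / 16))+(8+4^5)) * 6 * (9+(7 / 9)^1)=937376 / 15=62491.73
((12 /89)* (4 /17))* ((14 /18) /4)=28 /4539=0.01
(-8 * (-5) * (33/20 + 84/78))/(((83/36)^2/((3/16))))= 344574/89557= 3.85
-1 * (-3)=3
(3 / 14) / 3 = 1 / 14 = 0.07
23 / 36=0.64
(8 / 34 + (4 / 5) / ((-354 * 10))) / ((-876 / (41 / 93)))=-0.00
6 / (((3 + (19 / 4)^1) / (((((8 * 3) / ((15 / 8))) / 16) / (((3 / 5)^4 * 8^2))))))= 125 / 1674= 0.07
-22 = -22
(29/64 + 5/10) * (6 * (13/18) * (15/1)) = 3965/64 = 61.95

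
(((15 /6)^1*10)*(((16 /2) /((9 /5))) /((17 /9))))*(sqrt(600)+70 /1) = 10000*sqrt(6) /17+70000 /17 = 5558.52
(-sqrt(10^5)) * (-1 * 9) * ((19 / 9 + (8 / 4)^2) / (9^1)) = 5500 * sqrt(10) / 9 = 1932.50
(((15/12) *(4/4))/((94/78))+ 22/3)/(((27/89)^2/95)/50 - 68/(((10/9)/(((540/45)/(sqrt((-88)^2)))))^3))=-472841595924500/7099471048077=-66.60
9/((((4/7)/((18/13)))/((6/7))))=243/13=18.69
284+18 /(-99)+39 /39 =3133 /11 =284.82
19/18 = 1.06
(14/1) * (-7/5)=-19.60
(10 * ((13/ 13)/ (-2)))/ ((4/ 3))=-15/ 4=-3.75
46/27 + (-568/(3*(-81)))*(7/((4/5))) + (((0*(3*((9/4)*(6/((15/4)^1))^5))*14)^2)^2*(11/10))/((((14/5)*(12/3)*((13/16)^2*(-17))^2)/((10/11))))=5384/243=22.16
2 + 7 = 9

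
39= 39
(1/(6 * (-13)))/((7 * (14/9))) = -3/2548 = -0.00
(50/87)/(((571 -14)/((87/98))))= 25/27293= 0.00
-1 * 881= -881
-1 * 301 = -301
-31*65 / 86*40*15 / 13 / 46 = -23250 / 989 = -23.51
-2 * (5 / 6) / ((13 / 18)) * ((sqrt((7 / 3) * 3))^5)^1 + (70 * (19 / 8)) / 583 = -298.89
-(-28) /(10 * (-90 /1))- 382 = -85957 /225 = -382.03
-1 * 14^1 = -14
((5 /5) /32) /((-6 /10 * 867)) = -5 /83232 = -0.00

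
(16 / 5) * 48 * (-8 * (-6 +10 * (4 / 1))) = -208896 / 5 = -41779.20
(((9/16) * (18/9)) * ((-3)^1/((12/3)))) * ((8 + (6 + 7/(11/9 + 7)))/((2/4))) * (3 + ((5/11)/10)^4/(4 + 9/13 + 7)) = -3169692085077/42158583808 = -75.18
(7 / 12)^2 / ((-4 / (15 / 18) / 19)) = -1.35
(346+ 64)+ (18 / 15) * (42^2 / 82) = 89342 / 205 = 435.81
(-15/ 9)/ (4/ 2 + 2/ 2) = -5/ 9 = -0.56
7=7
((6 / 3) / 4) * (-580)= -290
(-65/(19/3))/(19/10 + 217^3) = -1950/1941479831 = -0.00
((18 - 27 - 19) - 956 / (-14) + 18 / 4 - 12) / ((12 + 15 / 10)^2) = 34 / 189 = 0.18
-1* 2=-2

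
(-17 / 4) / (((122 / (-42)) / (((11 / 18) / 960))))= 1309 / 1405440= 0.00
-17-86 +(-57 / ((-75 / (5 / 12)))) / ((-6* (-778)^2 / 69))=-7481310677 / 72634080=-103.00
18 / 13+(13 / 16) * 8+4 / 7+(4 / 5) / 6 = 23449 / 2730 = 8.59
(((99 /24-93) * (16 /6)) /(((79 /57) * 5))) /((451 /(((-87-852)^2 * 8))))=-1206194328 /2255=-534897.71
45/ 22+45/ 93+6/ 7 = 16167/ 4774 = 3.39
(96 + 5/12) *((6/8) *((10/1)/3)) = 5785/24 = 241.04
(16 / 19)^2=256 / 361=0.71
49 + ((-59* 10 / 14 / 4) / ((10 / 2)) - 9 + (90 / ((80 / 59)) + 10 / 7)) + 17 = 122.70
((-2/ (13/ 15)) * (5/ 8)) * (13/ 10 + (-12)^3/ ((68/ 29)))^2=-46919260443/ 60112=-780530.68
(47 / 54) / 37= 47 / 1998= 0.02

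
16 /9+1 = 25 /9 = 2.78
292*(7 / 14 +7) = 2190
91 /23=3.96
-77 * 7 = -539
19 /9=2.11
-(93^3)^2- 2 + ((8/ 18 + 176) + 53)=-5822911648994/ 9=-646990183221.56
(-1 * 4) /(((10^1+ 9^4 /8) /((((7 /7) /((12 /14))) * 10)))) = -1120 /19923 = -0.06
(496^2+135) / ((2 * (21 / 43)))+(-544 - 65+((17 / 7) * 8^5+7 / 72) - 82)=23824819 / 72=330900.26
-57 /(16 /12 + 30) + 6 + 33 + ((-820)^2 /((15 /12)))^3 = 14631233082294275495 /94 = 155651415769088037.18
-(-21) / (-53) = -21 / 53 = -0.40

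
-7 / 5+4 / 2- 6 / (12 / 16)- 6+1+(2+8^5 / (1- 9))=-20532 / 5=-4106.40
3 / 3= 1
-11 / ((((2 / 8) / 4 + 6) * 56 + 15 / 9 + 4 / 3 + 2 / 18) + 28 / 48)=-396 / 12355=-0.03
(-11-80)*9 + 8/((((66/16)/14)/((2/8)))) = -26803/33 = -812.21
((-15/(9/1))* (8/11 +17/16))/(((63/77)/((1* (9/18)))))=-175/96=-1.82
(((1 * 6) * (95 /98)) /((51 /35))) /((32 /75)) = 35625 /3808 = 9.36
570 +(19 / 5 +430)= 5019 / 5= 1003.80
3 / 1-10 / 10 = 2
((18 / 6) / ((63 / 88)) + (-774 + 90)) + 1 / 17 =-679.75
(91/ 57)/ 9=91/ 513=0.18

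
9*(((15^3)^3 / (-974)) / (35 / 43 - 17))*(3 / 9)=1653064453125 / 225968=7315480.30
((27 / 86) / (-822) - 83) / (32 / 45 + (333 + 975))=-88011945 / 1387731088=-0.06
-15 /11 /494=-15 /5434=-0.00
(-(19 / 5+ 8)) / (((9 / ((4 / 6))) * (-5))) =118 / 675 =0.17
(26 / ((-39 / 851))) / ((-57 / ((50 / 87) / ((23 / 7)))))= 25900 / 14877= 1.74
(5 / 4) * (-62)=-155 / 2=-77.50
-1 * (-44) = 44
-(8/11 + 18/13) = -302/143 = -2.11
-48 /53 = -0.91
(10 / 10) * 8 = 8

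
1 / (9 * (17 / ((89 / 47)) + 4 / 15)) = 445 / 37023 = 0.01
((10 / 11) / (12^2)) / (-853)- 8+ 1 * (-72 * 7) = -345894917 / 675576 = -512.00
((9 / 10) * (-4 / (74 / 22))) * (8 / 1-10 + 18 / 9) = 0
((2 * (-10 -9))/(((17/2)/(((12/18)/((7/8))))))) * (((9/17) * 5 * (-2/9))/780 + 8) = -6449056/236691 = -27.25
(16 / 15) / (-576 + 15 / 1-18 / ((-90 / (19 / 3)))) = -0.00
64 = 64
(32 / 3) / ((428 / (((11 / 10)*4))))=176 / 1605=0.11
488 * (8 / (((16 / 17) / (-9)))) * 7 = -261324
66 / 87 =22 / 29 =0.76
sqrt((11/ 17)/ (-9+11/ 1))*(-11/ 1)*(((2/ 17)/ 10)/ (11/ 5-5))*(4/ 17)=0.01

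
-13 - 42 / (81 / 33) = -271 / 9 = -30.11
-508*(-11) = 5588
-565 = -565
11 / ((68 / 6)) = 33 / 34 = 0.97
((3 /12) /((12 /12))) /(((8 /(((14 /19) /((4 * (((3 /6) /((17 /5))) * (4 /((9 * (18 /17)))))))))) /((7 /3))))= 1323 /6080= 0.22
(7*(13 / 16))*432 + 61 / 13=32002 / 13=2461.69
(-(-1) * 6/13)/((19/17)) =102/247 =0.41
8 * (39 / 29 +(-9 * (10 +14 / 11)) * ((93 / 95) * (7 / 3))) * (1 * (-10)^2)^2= -111715728000 / 6061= -18431897.05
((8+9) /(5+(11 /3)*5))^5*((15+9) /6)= 345025251 /420175000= 0.82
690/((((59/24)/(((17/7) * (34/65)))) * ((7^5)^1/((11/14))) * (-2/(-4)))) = 21057696/631657481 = 0.03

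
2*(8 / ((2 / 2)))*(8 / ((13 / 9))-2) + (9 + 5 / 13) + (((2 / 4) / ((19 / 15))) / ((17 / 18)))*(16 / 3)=22038 / 323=68.23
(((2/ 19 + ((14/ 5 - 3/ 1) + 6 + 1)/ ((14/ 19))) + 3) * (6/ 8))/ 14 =12303/ 18620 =0.66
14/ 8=7/ 4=1.75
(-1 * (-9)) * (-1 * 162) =-1458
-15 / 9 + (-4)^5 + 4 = -3065 / 3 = -1021.67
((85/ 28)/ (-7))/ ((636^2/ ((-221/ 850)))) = 221/ 792812160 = 0.00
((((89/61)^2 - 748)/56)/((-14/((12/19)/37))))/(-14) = -438219/377785688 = -0.00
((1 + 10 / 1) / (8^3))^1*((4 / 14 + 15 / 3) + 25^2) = 12133 / 896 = 13.54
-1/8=-0.12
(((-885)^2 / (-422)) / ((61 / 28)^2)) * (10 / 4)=-767560500 / 785131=-977.62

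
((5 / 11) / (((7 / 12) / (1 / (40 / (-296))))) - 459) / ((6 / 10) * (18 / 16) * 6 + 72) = -6.11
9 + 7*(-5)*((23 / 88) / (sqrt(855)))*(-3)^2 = 9 - 483*sqrt(95) / 1672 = 6.18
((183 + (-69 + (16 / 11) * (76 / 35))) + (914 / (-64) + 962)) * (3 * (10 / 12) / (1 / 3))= 39357861 / 4928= 7986.58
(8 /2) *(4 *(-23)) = -368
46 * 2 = 92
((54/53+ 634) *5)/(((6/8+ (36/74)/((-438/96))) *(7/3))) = 259728160/122801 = 2115.03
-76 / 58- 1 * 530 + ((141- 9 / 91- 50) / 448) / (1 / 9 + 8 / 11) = -3257061165 / 6133036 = -531.07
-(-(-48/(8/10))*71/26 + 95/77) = -165245/1001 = -165.08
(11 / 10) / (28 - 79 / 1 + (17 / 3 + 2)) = -33 / 1300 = -0.03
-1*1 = -1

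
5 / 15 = 1 / 3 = 0.33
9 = 9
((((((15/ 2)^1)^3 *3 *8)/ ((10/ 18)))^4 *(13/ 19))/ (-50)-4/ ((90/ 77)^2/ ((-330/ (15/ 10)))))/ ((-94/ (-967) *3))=-22467512339936877209879/ 4339980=-5176870017819639.08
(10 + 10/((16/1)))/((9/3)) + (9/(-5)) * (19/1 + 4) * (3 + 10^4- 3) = -9935915/24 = -413996.46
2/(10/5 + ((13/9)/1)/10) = 180/193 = 0.93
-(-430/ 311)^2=-184900/ 96721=-1.91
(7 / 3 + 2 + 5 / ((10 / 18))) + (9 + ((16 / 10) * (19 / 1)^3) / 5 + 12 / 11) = 1830101 / 825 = 2218.30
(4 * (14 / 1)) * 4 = 224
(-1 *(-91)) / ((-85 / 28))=-2548 / 85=-29.98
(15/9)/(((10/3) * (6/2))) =1/6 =0.17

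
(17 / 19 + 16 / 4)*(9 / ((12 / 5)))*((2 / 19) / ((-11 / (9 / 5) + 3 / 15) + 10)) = 62775 / 132848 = 0.47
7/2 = 3.50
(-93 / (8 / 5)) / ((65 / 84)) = -1953 / 26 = -75.12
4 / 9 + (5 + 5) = 94 / 9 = 10.44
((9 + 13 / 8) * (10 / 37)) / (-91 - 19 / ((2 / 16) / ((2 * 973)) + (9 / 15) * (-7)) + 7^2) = -138942275 / 1813267288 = -0.08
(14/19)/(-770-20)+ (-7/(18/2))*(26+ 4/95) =-273637/13509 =-20.26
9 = 9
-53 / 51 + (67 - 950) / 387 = -21848 / 6579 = -3.32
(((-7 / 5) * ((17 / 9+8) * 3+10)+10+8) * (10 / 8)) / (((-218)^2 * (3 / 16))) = -563 / 106929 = -0.01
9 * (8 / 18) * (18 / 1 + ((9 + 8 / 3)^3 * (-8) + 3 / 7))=-9590068 / 189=-50741.10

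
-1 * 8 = -8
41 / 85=0.48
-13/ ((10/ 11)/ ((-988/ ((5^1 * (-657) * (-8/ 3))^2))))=35321/ 191844000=0.00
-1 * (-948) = 948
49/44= 1.11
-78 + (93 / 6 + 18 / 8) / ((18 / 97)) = 1271 / 72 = 17.65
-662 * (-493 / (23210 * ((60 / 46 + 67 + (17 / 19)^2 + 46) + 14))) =1354908449 / 12440072590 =0.11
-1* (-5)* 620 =3100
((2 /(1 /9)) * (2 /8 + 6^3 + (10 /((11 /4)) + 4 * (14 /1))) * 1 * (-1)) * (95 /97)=-10378845 /2134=-4863.56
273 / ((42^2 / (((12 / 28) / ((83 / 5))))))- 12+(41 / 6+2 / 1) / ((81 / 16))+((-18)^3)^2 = 134454498463715 / 3953124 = 34012213.75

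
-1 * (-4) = 4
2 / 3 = 0.67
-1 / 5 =-0.20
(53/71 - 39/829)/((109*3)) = 0.00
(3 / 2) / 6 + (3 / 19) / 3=23 / 76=0.30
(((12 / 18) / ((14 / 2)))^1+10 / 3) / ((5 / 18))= 432 / 35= 12.34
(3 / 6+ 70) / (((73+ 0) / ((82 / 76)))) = 1.04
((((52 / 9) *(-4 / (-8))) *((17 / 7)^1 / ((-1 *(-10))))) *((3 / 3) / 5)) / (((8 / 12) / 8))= 884 / 525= 1.68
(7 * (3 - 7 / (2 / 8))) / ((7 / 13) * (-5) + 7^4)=-325 / 4454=-0.07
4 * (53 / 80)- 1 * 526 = -10467 / 20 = -523.35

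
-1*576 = -576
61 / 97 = 0.63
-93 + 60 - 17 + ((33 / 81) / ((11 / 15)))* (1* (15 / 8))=-1175 / 24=-48.96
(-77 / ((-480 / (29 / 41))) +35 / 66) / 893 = 0.00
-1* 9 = -9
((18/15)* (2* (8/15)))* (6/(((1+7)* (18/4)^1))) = 16/75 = 0.21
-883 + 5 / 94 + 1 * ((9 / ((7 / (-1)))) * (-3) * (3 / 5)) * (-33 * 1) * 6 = -4412467 / 3290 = -1341.18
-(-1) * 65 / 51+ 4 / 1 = 269 / 51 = 5.27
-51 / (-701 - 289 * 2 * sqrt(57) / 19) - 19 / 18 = -146126131 / 150018606 - 29478 * sqrt(57) / 8334367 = -1.00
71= 71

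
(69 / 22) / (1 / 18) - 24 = 357 / 11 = 32.45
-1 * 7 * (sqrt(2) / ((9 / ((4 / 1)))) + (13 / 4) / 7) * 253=-7084 * sqrt(2) / 9- 3289 / 4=-1935.39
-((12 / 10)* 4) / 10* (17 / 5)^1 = -204 / 125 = -1.63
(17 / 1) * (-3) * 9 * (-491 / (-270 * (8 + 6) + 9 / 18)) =-450738 / 7559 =-59.63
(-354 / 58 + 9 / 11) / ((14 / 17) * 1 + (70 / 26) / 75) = -6.15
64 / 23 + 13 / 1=363 / 23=15.78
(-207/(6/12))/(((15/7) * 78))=-161/65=-2.48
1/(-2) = -1/2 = -0.50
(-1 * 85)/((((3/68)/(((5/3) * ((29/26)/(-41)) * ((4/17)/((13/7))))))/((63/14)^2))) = 1552950/6929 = 224.12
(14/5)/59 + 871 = 256959/295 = 871.05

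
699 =699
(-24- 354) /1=-378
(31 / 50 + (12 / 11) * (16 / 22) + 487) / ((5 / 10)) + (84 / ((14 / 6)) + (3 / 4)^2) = 49048041 / 48400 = 1013.39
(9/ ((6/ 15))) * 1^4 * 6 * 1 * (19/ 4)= 2565/ 4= 641.25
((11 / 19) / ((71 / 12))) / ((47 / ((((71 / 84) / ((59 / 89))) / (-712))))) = -11 / 2950472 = -0.00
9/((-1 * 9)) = -1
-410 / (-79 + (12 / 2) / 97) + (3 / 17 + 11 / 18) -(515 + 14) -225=-1752638711 / 2343042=-748.02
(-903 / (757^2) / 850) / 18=-301 / 2922549900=-0.00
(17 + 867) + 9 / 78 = 22987 / 26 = 884.12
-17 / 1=-17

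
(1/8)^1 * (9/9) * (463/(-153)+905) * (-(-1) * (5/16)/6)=345005/58752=5.87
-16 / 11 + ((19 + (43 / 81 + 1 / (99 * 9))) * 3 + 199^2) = 3926156 / 99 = 39658.14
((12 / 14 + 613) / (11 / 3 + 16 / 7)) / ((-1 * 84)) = -4297 / 3500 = -1.23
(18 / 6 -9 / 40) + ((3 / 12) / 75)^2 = 249751 / 90000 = 2.78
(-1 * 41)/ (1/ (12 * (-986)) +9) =-485112/ 106487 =-4.56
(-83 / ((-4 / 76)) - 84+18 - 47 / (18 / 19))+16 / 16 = 26323 / 18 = 1462.39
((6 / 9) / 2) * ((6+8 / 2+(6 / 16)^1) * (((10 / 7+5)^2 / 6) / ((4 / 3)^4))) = 1512675 / 200704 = 7.54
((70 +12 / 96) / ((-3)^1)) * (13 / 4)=-2431 / 32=-75.97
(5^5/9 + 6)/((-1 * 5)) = -3179/45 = -70.64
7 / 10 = 0.70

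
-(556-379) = -177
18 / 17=1.06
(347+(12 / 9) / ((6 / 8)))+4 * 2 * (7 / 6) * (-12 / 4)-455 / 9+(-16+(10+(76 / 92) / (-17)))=929627 / 3519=264.17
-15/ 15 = -1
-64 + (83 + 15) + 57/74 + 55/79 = 207337/5846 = 35.47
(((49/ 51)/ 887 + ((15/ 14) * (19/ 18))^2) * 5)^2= 463782948889693225/ 11320411833835776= 40.97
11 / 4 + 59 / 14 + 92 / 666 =66223 / 9324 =7.10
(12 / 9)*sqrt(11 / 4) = 2*sqrt(11) / 3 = 2.21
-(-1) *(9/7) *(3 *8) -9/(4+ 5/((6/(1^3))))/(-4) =12717/406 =31.32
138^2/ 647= 19044/ 647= 29.43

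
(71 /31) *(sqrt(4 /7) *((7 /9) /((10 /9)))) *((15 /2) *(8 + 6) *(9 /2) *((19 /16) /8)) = 254961 *sqrt(7) /7936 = 85.00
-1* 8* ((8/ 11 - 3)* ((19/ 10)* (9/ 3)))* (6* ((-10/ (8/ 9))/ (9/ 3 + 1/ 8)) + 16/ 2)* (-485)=7519440/ 11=683585.45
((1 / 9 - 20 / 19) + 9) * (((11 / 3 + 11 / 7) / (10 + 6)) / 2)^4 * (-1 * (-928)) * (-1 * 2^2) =-182838638125 / 8513600256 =-21.48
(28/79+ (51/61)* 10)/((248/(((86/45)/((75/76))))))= 34312366/504187875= 0.07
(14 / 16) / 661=7 / 5288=0.00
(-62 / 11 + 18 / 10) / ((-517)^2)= -211 / 14700895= -0.00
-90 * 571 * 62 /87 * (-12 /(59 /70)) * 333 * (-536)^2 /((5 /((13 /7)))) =31701328273704960 /1711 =18527953403684.96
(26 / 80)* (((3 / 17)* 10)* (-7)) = -273 / 68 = -4.01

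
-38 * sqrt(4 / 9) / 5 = -76 / 15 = -5.07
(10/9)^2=100/81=1.23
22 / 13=1.69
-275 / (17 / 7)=-1925 / 17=-113.24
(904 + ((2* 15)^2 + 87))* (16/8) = 3782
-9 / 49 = -0.18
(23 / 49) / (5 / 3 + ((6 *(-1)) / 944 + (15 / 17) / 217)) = 17163336 / 60858553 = 0.28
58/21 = 2.76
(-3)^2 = 9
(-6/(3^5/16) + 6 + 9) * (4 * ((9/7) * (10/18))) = 3380/81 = 41.73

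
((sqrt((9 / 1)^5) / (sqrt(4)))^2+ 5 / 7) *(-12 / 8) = -1240089 / 56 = -22144.45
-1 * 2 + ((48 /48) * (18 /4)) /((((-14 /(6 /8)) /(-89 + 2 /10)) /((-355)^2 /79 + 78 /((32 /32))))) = 396142319 /11060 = 35817.57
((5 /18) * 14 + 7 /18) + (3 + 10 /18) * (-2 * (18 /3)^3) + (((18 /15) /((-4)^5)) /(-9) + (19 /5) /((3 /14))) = -34882301 /23040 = -1513.99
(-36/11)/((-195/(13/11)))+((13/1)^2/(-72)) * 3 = -101957/14520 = -7.02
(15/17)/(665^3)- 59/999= -58992369778/998870854275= -0.06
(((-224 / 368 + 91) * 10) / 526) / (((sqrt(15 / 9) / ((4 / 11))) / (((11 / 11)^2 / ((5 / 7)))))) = 5292 * sqrt(15) / 30245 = 0.68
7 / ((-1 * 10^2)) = -7 / 100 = -0.07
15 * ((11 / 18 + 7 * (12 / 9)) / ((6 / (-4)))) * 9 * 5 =-4475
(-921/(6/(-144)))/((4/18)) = 99468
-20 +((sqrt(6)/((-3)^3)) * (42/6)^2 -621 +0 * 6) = -641 -49 * sqrt(6)/27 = -645.45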